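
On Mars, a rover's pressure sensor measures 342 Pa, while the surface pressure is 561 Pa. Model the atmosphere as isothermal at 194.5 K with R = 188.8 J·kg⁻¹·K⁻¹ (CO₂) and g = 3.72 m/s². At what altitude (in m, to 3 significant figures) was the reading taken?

Scale height: H = RT/g = 188.8 × 194.5 / 3.72 = 9871.4 m.
Invert the barometric formula: z = H ln(P₀/P).
P₀/P = 561/342 = 1.6404; ln(1.6404) = 0.49494.
z = 9871.4 × 0.49494 = 4885.8 m.

z ≈ 4890 m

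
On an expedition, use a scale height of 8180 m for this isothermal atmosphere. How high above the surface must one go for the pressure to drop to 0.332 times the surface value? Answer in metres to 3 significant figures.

z ≈ 9020 m

Set P/P₀ = exp(−z/H) = 0.332, so z = −H ln(0.332).
−ln(0.332) = 1.1026; z = 8180.0 × 1.1026 = 9019.3 m.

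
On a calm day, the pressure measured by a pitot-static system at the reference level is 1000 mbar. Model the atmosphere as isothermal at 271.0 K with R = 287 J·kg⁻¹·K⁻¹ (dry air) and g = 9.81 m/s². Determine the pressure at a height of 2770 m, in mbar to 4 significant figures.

Scale height: H = RT/g = 287 × 271.0 / 9.81 = 7928.3 m.
Barometric formula: P = P₀ exp(−z/H).
z/H = 2770.0/7928.3 = 0.34938; exp(−0.34938) = 0.70513.
P = 1000 × 0.70513 = 705.13 mbar.

P ≈ 705.1 mbar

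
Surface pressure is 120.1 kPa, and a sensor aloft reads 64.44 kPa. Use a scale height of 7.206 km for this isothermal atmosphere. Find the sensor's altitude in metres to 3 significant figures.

z ≈ 4490 m

Invert the barometric formula: z = H ln(P₀/P).
P₀/P = 120.1/64.44 = 1.8637; ln(1.8637) = 0.62256.
z = 7206.0 × 0.62256 = 4486.2 m.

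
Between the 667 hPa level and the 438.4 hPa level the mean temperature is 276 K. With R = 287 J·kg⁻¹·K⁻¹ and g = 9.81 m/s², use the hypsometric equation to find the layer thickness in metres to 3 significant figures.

Δz ≈ 3390 m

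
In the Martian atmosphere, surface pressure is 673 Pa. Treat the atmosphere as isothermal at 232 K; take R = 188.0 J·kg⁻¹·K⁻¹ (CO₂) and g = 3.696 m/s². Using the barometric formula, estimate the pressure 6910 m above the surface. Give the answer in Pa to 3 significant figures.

Scale height: H = RT/g = 188.0 × 232 / 3.696 = 11801 m.
Barometric formula: P = P₀ exp(−z/H).
z/H = 6910.0/11801 = 0.58554; exp(−0.58554) = 0.55681.
P = 673 × 0.55681 = 374.73 Pa.

P ≈ 375 Pa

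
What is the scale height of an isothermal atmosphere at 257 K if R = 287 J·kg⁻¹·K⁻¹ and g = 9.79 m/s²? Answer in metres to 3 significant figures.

H ≈ 7530 m

The scale height of an isothermal atmosphere is H = RT/g.
H = 287 × 257 / 9.79 = 73759/9.79 = 7534.1 m.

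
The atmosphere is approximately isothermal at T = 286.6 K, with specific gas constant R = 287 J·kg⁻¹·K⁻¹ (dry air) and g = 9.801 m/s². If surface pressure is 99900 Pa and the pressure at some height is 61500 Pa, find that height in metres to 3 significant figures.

z ≈ 4070 m

Scale height: H = RT/g = 287 × 286.6 / 9.801 = 8392.4 m.
Invert the barometric formula: z = H ln(P₀/P).
P₀/P = 99900/61500 = 1.6244; ln(1.6244) = 0.48514.
z = 8392.4 × 0.48514 = 4071.5 m.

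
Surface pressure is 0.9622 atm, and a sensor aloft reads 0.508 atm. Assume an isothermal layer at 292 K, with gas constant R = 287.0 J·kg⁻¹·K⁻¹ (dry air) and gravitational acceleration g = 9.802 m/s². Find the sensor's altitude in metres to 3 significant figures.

z ≈ 5460 m

Scale height: H = RT/g = 287.0 × 292 / 9.802 = 8549.7 m.
Invert the barometric formula: z = H ln(P₀/P).
P₀/P = 0.9622/0.508 = 1.8941; ln(1.8941) = 0.63874.
z = 8549.7 × 0.63874 = 5461.0 m.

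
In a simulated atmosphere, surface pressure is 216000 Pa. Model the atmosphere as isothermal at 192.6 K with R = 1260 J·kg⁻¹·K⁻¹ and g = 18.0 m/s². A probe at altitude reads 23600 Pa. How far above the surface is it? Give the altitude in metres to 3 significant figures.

z ≈ 29800 m

Scale height: H = RT/g = 1260 × 192.6 / 18.0 = 13482 m.
Invert the barometric formula: z = H ln(P₀/P).
P₀/P = 216000/23600 = 9.1525; ln(9.1525) = 2.2140.
z = 13482 × 2.2140 = 29849 m.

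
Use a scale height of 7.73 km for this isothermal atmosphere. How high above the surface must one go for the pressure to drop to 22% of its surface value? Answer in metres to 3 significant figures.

Set P/P₀ = exp(−z/H) = 0.22, so z = −H ln(0.22).
−ln(0.22) = 1.5141; z = 7730.0 × 1.5141 = 11704 m.

z ≈ 11700 m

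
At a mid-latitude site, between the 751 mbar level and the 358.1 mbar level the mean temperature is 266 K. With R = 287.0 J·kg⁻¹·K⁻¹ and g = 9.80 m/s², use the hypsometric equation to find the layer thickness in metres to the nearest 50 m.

Hypsometric equation: Δz = (R T̄/g) ln(P₁/P₂).
R T̄/g = 287.0 × 266 / 9.80 = 7790.0 m.
ln(751/358.1) = ln(2.0972) = 0.74060.
Δz = 7790.0 × 0.74060 = 5769.3 m.

Δz ≈ 5750 m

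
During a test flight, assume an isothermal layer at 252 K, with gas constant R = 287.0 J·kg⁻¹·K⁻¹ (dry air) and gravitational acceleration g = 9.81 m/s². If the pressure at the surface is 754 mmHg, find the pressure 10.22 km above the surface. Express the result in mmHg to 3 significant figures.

P ≈ 189 mmHg

Scale height: H = RT/g = 287.0 × 252 / 9.81 = 7372.5 m.
Barometric formula: P = P₀ exp(−z/H).
z/H = 10220/7372.5 = 1.3862; exp(−1.3862) = 0.25002.
P = 754 × 0.25002 = 188.52 mmHg.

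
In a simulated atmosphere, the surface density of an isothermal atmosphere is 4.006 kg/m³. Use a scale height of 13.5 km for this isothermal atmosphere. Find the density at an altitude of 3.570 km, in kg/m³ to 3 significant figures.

In an isothermal atmosphere, density decays like pressure: ρ = ρ₀ exp(−z/H).
z/H = 3570.0/13500 = 0.26444; exp(−0.26444) = 0.76764.
ρ = 4.006 × 0.76764 = 3.0752 kg/m³.

ρ ≈ 3.08 kg/m³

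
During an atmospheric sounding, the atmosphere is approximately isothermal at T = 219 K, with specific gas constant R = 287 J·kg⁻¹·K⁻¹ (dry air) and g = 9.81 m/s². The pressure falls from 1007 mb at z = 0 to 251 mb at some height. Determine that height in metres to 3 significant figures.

Scale height: H = RT/g = 287 × 219 / 9.81 = 6407.0 m.
Invert the barometric formula: z = H ln(P₀/P).
P₀/P = 1007/251 = 4.0120; ln(4.0120) = 1.3893.
z = 6407.0 × 1.3893 = 8901.2 m.

z ≈ 8900 m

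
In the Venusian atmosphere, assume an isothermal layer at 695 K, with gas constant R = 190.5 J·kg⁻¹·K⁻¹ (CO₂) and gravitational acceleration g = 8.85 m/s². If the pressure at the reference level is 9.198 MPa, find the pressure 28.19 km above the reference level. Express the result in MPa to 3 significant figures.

P ≈ 1.40 MPa

Scale height: H = RT/g = 190.5 × 695 / 8.85 = 14960 m.
Barometric formula: P = P₀ exp(−z/H).
z/H = 28190/14960 = 1.8844; exp(−1.8844) = 0.15192.
P = 9.198 × 0.15192 = 1.3974 MPa.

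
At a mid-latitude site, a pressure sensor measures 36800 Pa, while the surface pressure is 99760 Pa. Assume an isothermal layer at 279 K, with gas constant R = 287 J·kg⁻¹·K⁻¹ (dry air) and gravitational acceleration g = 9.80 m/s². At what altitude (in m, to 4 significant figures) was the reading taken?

Scale height: H = RT/g = 287 × 279 / 9.80 = 8170.7 m.
Invert the barometric formula: z = H ln(P₀/P).
P₀/P = 99760/36800 = 2.7109; ln(2.7109) = 0.99728.
z = 8170.7 × 0.99728 = 8148.5 m.

z ≈ 8148 m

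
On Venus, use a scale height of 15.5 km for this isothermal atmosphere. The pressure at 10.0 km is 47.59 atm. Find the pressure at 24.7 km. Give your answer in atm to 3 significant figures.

Between two levels, P₂ = P₁ exp(−Δz/H) with Δz = z₂ − z₁.
Δz = 24700 − 10000 = 14700 m; Δz/H = 14700/15500 = 0.94839.
P₂ = 47.59 × exp(−0.94839) = 47.59 × 0.38736 = 18.434 atm.

P ≈ 18.4 atm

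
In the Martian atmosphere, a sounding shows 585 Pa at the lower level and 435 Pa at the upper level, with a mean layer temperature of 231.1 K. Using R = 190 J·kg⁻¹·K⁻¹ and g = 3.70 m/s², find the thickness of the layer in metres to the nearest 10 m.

Hypsometric equation: Δz = (R T̄/g) ln(P₁/P₂).
R T̄/g = 190 × 231.1 / 3.70 = 11867 m.
ln(585/435) = ln(1.3448) = 0.29625.
Δz = 11867 × 0.29625 = 3515.6 m.

Δz ≈ 3520 m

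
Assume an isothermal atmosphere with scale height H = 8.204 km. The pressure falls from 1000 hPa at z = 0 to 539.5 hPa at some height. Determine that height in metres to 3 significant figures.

Invert the barometric formula: z = H ln(P₀/P).
P₀/P = 1000/539.5 = 1.8536; ln(1.8536) = 0.61713.
z = 8204.0 × 0.61713 = 5062.9 m.

z ≈ 5060 m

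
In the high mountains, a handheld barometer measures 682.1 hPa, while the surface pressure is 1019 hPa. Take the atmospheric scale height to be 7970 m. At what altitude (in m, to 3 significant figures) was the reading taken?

Invert the barometric formula: z = H ln(P₀/P).
P₀/P = 1019/682.1 = 1.4939; ln(1.4939) = 0.40139.
z = 7970.0 × 0.40139 = 3199.1 m.

z ≈ 3200 m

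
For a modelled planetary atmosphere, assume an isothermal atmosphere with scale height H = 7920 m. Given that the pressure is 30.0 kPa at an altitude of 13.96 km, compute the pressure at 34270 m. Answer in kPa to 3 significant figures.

Between two levels, P₂ = P₁ exp(−Δz/H) with Δz = z₂ − z₁.
Δz = 34270 − 13960 = 20310 m; Δz/H = 20310/7920.0 = 2.5644.
P₂ = 30.0 × exp(−2.5644) = 30.0 × 0.076965 = 2.3090 kPa.

P ≈ 2.31 kPa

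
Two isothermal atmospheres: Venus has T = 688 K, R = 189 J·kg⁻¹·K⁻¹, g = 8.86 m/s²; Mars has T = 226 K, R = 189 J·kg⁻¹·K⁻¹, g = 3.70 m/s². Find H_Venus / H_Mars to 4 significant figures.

H = RT/g for each body.
H_Venus = 189 × 688 / 8.86 = 14676 m.
H_Mars = 189 × 226 / 3.70 = 11544 m.
H_Venus/H_Mars = 14676/11544 = 1.2713.

H_Venus/H_Mars ≈ 1.271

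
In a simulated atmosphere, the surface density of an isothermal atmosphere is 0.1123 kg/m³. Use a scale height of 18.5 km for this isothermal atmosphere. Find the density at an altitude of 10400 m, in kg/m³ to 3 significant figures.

ρ ≈ 0.0640 kg/m³

In an isothermal atmosphere, density decays like pressure: ρ = ρ₀ exp(−z/H).
z/H = 10400/18500 = 0.56216; exp(−0.56216) = 0.56998.
ρ = 0.1123 × 0.56998 = 0.064009 kg/m³.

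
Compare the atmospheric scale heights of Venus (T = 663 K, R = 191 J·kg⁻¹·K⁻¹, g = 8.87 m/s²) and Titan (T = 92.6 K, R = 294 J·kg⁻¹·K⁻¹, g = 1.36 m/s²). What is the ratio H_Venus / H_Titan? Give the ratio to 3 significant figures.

H = RT/g for each body.
H_Venus = 191 × 663 / 8.87 = 14277 m.
H_Titan = 294 × 92.6 / 1.36 = 20018 m.
H_Venus/H_Titan = 14277/20018 = 0.71321.

H_Venus/H_Titan ≈ 0.713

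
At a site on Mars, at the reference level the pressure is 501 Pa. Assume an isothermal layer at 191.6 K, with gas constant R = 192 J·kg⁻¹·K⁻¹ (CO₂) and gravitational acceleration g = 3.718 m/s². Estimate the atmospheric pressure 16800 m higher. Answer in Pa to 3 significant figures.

P ≈ 91.7 Pa

Scale height: H = RT/g = 192 × 191.6 / 3.718 = 9894.4 m.
Barometric formula: P = P₀ exp(−z/H).
z/H = 16800/9894.4 = 1.6979; exp(−1.6979) = 0.18307.
P = 501 × 0.18307 = 91.718 Pa.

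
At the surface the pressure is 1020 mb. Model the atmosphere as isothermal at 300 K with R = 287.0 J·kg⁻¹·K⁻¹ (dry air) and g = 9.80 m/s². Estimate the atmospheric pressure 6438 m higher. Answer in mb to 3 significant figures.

Scale height: H = RT/g = 287.0 × 300 / 9.80 = 8785.7 m.
Barometric formula: P = P₀ exp(−z/H).
z/H = 6438.0/8785.7 = 0.73278; exp(−0.73278) = 0.48057.
P = 1020 × 0.48057 = 490.18 mb.

P ≈ 490 mb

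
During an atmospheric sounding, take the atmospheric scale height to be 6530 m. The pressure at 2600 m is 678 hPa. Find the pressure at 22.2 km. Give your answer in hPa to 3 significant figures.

P ≈ 33.7 hPa

Between two levels, P₂ = P₁ exp(−Δz/H) with Δz = z₂ − z₁.
Δz = 22200 − 2600.0 = 19600 m; Δz/H = 19600/6530.0 = 3.0015.
P₂ = 678 × exp(−3.0015) = 678 × 0.049712 = 33.705 hPa.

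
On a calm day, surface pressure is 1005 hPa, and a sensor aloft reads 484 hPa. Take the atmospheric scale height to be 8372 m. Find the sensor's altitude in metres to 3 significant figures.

Invert the barometric formula: z = H ln(P₀/P).
P₀/P = 1005/484 = 2.0764; ln(2.0764) = 0.73064.
z = 8372.0 × 0.73064 = 6116.9 m.

z ≈ 6120 m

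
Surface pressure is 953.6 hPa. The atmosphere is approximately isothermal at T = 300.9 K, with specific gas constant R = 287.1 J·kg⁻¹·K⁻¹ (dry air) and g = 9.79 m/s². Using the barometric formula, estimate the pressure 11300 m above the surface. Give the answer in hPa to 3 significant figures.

Scale height: H = RT/g = 287.1 × 300.9 / 9.79 = 8824.1 m.
Barometric formula: P = P₀ exp(−z/H).
z/H = 11300/8824.1 = 1.2806; exp(−1.2806) = 0.27787.
P = 953.6 × 0.27787 = 264.98 hPa.

P ≈ 265 hPa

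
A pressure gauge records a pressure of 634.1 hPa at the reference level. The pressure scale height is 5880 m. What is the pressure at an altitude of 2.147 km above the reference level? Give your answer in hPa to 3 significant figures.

Barometric formula: P = P₀ exp(−z/H).
z/H = 2147.0/5880.0 = 0.36514; exp(−0.36514) = 0.69410.
P = 634.1 × 0.69410 = 440.13 hPa.

P ≈ 440 hPa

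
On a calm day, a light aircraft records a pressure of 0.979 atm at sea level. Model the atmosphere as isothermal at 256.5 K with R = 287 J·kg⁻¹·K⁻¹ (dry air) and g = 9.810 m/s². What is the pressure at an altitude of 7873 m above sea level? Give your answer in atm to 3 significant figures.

Scale height: H = RT/g = 287 × 256.5 / 9.810 = 7504.1 m.
Barometric formula: P = P₀ exp(−z/H).
z/H = 7873.0/7504.1 = 1.0492; exp(−1.0492) = 0.35022.
P = 0.979 × 0.35022 = 0.34287 atm.

P ≈ 0.343 atm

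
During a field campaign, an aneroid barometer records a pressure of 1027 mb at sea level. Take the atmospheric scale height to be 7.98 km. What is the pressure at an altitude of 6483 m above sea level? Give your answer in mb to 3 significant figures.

P ≈ 456 mb

Barometric formula: P = P₀ exp(−z/H).
z/H = 6483.0/7980.0 = 0.81241; exp(−0.81241) = 0.44379.
P = 1027 × 0.44379 = 455.77 mb.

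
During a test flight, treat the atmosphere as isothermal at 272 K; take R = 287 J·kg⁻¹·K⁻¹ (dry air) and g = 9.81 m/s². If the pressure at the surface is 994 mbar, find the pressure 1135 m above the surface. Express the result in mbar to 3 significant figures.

Scale height: H = RT/g = 287 × 272 / 9.81 = 7957.6 m.
Barometric formula: P = P₀ exp(−z/H).
z/H = 1135.0/7957.6 = 0.14263; exp(−0.14263) = 0.86707.
P = 994 × 0.86707 = 861.87 mbar.

P ≈ 862 mbar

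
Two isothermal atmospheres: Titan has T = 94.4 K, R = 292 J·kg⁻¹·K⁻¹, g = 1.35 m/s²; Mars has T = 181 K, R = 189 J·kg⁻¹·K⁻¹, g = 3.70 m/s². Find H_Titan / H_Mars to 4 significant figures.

H_Titan/H_Mars ≈ 2.208

H = RT/g for each body.
H_Titan = 292 × 94.4 / 1.35 = 20418 m.
H_Mars = 189 × 181 / 3.70 = 9245.7 m.
H_Titan/H_Mars = 20418/9245.7 = 2.2084.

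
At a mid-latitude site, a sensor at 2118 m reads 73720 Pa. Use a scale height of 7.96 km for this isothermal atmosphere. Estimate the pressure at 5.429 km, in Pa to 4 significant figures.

Between two levels, P₂ = P₁ exp(−Δz/H) with Δz = z₂ − z₁.
Δz = 5429.0 − 2118.0 = 3311.0 m; Δz/H = 3311.0/7960.0 = 0.41595.
P₂ = 73720 × exp(−0.41595) = 73720 × 0.65971 = 48634 Pa.

P ≈ 48630 Pa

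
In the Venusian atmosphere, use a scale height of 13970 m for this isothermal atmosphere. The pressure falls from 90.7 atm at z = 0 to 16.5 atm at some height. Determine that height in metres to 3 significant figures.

z ≈ 23800 m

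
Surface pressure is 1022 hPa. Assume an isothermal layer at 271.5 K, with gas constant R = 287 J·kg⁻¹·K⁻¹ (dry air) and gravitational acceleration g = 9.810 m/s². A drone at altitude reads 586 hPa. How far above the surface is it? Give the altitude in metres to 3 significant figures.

Scale height: H = RT/g = 287 × 271.5 / 9.810 = 7943.0 m.
Invert the barometric formula: z = H ln(P₀/P).
P₀/P = 1022/586 = 1.7440; ln(1.7440) = 0.55618.
z = 7943.0 × 0.55618 = 4417.7 m.

z ≈ 4420 m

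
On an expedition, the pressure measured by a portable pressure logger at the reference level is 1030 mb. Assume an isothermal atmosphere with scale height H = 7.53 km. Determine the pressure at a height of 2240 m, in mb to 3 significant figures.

P ≈ 765 mb

Barometric formula: P = P₀ exp(−z/H).
z/H = 2240.0/7530.0 = 0.29748; exp(−0.29748) = 0.74269.
P = 1030 × 0.74269 = 764.97 mb.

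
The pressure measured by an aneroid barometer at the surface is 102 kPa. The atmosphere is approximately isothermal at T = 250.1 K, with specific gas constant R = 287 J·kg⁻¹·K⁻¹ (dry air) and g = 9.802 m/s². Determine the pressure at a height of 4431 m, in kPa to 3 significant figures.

Scale height: H = RT/g = 287 × 250.1 / 9.802 = 7322.9 m.
Barometric formula: P = P₀ exp(−z/H).
z/H = 4431.0/7322.9 = 0.60509; exp(−0.60509) = 0.54603.
P = 102 × 0.54603 = 55.695 kPa.

P ≈ 55.7 kPa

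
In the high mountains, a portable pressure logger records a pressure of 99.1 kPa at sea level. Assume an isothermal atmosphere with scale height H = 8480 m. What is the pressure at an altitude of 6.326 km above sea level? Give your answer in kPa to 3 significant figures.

Barometric formula: P = P₀ exp(−z/H).
z/H = 6326.0/8480.0 = 0.74599; exp(−0.74599) = 0.47426.
P = 99.1 × 0.47426 = 46.999 kPa.

P ≈ 47.0 kPa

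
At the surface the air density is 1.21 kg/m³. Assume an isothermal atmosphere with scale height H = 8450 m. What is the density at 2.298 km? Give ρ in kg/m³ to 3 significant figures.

In an isothermal atmosphere, density decays like pressure: ρ = ρ₀ exp(−z/H).
z/H = 2298.0/8450.0 = 0.27195; exp(−0.27195) = 0.76189.
ρ = 1.21 × 0.76189 = 0.92189 kg/m³.

ρ ≈ 0.922 kg/m³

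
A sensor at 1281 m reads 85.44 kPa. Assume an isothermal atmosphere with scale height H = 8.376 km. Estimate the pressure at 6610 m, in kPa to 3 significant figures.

P ≈ 45.2 kPa

Between two levels, P₂ = P₁ exp(−Δz/H) with Δz = z₂ − z₁.
Δz = 6610.0 − 1281.0 = 5329.0 m; Δz/H = 5329.0/8376.0 = 0.63622.
P₂ = 85.44 × exp(−0.63622) = 85.44 × 0.52929 = 45.223 kPa.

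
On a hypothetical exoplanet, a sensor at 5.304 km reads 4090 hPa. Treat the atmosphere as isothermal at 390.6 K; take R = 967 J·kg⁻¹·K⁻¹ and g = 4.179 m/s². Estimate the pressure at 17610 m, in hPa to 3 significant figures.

Scale height: H = RT/g = 967 × 390.6 / 4.179 = 90383 m.
Between two levels, P₂ = P₁ exp(−Δz/H) with Δz = z₂ − z₁.
Δz = 17610 − 5304.0 = 12306 m; Δz/H = 12306/90383 = 0.13615.
P₂ = 4090 × exp(−0.13615) = 4090 × 0.87271 = 3569.4 hPa.

P ≈ 3570 hPa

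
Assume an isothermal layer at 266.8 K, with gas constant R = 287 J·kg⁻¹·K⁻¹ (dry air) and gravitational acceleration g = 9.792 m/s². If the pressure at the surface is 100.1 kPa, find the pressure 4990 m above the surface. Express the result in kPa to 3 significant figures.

P ≈ 52.9 kPa

Scale height: H = RT/g = 287 × 266.8 / 9.792 = 7819.8 m.
Barometric formula: P = P₀ exp(−z/H).
z/H = 4990.0/7819.8 = 0.63812; exp(−0.63812) = 0.52828.
P = 100.1 × 0.52828 = 52.881 kPa.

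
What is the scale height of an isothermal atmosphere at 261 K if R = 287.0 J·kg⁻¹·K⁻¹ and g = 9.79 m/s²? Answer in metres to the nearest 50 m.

H ≈ 7650 m

The scale height of an isothermal atmosphere is H = RT/g.
H = 287.0 × 261 / 9.79 = 74907/9.79 = 7651.4 m.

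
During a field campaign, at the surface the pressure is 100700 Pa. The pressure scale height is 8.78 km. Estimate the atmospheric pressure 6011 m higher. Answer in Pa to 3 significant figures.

P ≈ 50800 Pa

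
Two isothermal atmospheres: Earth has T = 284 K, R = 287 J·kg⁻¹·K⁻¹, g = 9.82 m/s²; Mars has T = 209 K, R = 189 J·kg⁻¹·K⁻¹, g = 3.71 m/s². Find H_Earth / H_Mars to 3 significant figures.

H = RT/g for each body.
H_Earth = 287 × 284 / 9.82 = 8300.2 m.
H_Mars = 189 × 209 / 3.71 = 10647 m.
H_Earth/H_Mars = 8300.2/10647 = 0.77958.

H_Earth/H_Mars ≈ 0.780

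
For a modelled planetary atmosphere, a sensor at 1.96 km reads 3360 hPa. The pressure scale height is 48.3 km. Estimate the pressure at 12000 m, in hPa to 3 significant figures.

Between two levels, P₂ = P₁ exp(−Δz/H) with Δz = z₂ − z₁.
Δz = 12000 − 1960.0 = 10040 m; Δz/H = 10040/48300 = 0.20787.
P₂ = 3360 × exp(−0.20787) = 3360 × 0.81231 = 2729.4 hPa.

P ≈ 2730 hPa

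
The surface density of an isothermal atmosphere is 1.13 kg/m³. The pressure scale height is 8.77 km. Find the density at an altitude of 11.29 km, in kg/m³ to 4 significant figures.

ρ ≈ 0.3119 kg/m³

In an isothermal atmosphere, density decays like pressure: ρ = ρ₀ exp(−z/H).
z/H = 11290/8770.0 = 1.2873; exp(−1.2873) = 0.27602.
ρ = 1.13 × 0.27602 = 0.31190 kg/m³.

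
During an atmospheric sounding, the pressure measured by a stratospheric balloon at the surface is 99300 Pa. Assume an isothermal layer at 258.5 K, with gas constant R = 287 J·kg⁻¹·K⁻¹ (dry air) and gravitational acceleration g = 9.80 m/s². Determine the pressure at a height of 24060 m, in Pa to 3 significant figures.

P ≈ 4140 Pa

Scale height: H = RT/g = 287 × 258.5 / 9.80 = 7570.4 m.
Barometric formula: P = P₀ exp(−z/H).
z/H = 24060/7570.4 = 3.1782; exp(−3.1782) = 0.041661.
P = 99300 × 0.041661 = 4136.9 Pa.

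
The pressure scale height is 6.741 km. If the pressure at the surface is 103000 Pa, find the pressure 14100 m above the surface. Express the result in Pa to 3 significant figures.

Barometric formula: P = P₀ exp(−z/H).
z/H = 14100/6741.0 = 2.0917; exp(−2.0917) = 0.12348.
P = 103000 × 0.12348 = 12718 Pa.

P ≈ 12700 Pa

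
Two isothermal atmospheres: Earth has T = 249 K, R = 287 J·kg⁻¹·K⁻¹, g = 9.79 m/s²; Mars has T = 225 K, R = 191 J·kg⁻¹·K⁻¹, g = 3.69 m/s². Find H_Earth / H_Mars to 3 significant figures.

H_Earth/H_Mars ≈ 0.627

H = RT/g for each body.
H_Earth = 287 × 249 / 9.79 = 7299.6 m.
H_Mars = 191 × 225 / 3.69 = 11646 m.
H_Earth/H_Mars = 7299.6/11646 = 0.62679.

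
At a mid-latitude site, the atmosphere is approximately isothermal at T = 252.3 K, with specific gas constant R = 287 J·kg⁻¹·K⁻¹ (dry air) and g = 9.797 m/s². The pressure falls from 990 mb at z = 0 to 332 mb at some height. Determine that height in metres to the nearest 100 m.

Scale height: H = RT/g = 287 × 252.3 / 9.797 = 7391.0 m.
Invert the barometric formula: z = H ln(P₀/P).
P₀/P = 990/332 = 2.9819; ln(2.9819) = 1.0926.
z = 7391.0 × 1.0926 = 8075.4 m.

z ≈ 8100 m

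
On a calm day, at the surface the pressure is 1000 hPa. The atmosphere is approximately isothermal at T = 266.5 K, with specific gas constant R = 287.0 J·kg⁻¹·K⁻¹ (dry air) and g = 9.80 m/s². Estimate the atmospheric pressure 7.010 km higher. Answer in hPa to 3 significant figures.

Scale height: H = RT/g = 287.0 × 266.5 / 9.80 = 7804.6 m.
Barometric formula: P = P₀ exp(−z/H).
z/H = 7010.0/7804.6 = 0.89819; exp(−0.89819) = 0.40731.
P = 1000 × 0.40731 = 407.31 hPa.

P ≈ 407 hPa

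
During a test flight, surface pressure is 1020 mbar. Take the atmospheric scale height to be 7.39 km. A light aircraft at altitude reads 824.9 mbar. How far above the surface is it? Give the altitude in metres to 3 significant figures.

Invert the barometric formula: z = H ln(P₀/P).
P₀/P = 1020/824.9 = 1.2365; ln(1.2365) = 0.21228.
z = 7390.0 × 0.21228 = 1568.7 m.

z ≈ 1570 m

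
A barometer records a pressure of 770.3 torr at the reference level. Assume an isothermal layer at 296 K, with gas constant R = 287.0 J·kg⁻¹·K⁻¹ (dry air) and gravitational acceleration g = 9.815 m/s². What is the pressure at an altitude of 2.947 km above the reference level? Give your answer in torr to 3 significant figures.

P ≈ 548 torr

Scale height: H = RT/g = 287.0 × 296 / 9.815 = 8655.3 m.
Barometric formula: P = P₀ exp(−z/H).
z/H = 2947.0/8655.3 = 0.34049; exp(−0.34049) = 0.71142.
P = 770.3 × 0.71142 = 548.01 torr.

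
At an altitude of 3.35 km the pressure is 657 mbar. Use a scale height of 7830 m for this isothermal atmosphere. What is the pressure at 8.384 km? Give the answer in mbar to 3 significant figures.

Between two levels, P₂ = P₁ exp(−Δz/H) with Δz = z₂ − z₁.
Δz = 8384.0 − 3350.0 = 5034.0 m; Δz/H = 5034.0/7830.0 = 0.64291.
P₂ = 657 × exp(−0.64291) = 657 × 0.52576 = 345.42 mbar.

P ≈ 345 mbar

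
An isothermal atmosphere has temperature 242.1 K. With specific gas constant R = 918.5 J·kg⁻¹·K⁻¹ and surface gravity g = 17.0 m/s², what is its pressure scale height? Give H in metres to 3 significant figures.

H ≈ 13100 m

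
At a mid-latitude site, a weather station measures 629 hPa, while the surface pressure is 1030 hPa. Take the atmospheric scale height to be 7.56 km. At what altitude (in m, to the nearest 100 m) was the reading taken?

Invert the barometric formula: z = H ln(P₀/P).
P₀/P = 1030/629 = 1.6375; ln(1.6375) = 0.49317.
z = 7560.0 × 0.49317 = 3728.4 m.

z ≈ 3700 m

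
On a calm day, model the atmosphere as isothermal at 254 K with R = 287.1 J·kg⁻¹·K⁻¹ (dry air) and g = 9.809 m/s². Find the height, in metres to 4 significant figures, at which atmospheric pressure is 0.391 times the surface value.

Scale height: H = RT/g = 287.1 × 254 / 9.809 = 7434.3 m.
Set P/P₀ = exp(−z/H) = 0.391, so z = −H ln(0.391).
−ln(0.391) = 0.93905; z = 7434.3 × 0.93905 = 6981.2 m.

z ≈ 6981 m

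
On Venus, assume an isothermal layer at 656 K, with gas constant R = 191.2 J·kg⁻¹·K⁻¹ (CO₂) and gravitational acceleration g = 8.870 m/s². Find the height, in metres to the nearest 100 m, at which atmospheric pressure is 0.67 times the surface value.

z ≈ 5700 m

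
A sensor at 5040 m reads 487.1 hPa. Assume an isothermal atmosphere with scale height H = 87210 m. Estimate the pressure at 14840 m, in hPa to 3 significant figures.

Between two levels, P₂ = P₁ exp(−Δz/H) with Δz = z₂ − z₁.
Δz = 14840 − 5040.0 = 9800.0 m; Δz/H = 9800.0/87210 = 0.11237.
P₂ = 487.1 × exp(−0.11237) = 487.1 × 0.89371 = 435.33 hPa.

P ≈ 435 hPa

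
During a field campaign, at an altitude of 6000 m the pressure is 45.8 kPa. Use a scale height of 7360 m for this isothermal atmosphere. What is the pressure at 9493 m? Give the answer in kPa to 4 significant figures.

P ≈ 28.49 kPa

Between two levels, P₂ = P₁ exp(−Δz/H) with Δz = z₂ − z₁.
Δz = 9493.0 − 6000.0 = 3493.0 m; Δz/H = 3493.0/7360.0 = 0.47459.
P₂ = 45.8 × exp(−0.47459) = 45.8 × 0.62214 = 28.494 kPa.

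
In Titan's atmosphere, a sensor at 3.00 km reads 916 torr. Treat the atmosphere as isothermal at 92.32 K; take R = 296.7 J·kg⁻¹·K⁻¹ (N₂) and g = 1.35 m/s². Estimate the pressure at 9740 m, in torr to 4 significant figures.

P ≈ 657.1 torr

Scale height: H = RT/g = 296.7 × 92.32 / 1.35 = 20290 m.
Between two levels, P₂ = P₁ exp(−Δz/H) with Δz = z₂ − z₁.
Δz = 9740.0 − 3000.0 = 6740.0 m; Δz/H = 6740.0/20290 = 0.33218.
P₂ = 916 × exp(−0.33218) = 916 × 0.71736 = 657.10 torr.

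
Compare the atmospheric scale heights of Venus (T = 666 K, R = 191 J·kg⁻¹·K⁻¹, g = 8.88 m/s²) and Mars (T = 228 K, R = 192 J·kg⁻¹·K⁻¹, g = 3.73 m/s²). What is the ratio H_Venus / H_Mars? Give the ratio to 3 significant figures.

H = RT/g for each body.
H_Venus = 191 × 666 / 8.88 = 14325 m.
H_Mars = 192 × 228 / 3.73 = 11736 m.
H_Venus/H_Mars = 14325/11736 = 1.2206.

H_Venus/H_Mars ≈ 1.22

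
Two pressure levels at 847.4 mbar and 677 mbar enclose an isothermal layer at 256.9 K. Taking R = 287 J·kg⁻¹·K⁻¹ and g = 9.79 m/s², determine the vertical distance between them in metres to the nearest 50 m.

Δz ≈ 1700 m

Hypsometric equation: Δz = (R T̄/g) ln(P₁/P₂).
R T̄/g = 287 × 256.9 / 9.79 = 7531.2 m.
ln(847.4/677) = ln(1.2517) = 0.22450.
Δz = 7531.2 × 0.22450 = 1690.8 m.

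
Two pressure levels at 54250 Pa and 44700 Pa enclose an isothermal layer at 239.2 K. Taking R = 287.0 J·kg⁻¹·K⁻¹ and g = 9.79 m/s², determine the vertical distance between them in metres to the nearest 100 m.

Δz ≈ 1400 m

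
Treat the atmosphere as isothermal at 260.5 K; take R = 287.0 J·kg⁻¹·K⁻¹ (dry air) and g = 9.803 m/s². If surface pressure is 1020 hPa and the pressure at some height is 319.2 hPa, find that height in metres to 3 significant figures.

z ≈ 8860 m

Scale height: H = RT/g = 287.0 × 260.5 / 9.803 = 7626.6 m.
Invert the barometric formula: z = H ln(P₀/P).
P₀/P = 1020/319.2 = 3.1955; ln(3.1955) = 1.1617.
z = 7626.6 × 1.1617 = 8859.8 m.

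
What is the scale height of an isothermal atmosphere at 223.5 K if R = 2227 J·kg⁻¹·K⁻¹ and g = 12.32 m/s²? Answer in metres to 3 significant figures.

The scale height of an isothermal atmosphere is H = RT/g.
H = 2227 × 223.5 / 12.32 = 497730/12.32 = 40400 m.

H ≈ 40400 m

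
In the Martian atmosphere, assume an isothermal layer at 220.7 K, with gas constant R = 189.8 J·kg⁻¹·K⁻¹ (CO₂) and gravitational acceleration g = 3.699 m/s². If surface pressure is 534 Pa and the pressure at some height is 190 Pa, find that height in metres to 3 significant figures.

Scale height: H = RT/g = 189.8 × 220.7 / 3.699 = 11324 m.
Invert the barometric formula: z = H ln(P₀/P).
P₀/P = 534/190 = 2.8105; ln(2.8105) = 1.0334.
z = 11324 × 1.0334 = 11702 m.

z ≈ 11700 m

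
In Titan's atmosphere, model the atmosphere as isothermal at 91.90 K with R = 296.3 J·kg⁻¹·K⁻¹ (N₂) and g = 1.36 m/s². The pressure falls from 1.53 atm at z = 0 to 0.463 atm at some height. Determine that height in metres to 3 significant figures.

z ≈ 23900 m

Scale height: H = RT/g = 296.3 × 91.90 / 1.36 = 20022 m.
Invert the barometric formula: z = H ln(P₀/P).
P₀/P = 1.53/0.463 = 3.3045; ln(3.3045) = 1.1953.
z = 20022 × 1.1953 = 23932 m.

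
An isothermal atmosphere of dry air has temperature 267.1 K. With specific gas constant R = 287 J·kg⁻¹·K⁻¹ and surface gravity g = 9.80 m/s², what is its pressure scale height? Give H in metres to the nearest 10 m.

H ≈ 7820 m

The scale height of an isothermal atmosphere is H = RT/g.
H = 287 × 267.1 / 9.80 = 76658/9.80 = 7822.2 m.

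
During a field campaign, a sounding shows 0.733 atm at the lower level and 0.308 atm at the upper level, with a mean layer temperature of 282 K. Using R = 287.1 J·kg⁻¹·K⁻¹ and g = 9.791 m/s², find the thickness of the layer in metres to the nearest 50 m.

Hypsometric equation: Δz = (R T̄/g) ln(P₁/P₂).
R T̄/g = 287.1 × 282 / 9.791 = 8269.0 m.
ln(0.733/0.308) = ln(2.3799) = 0.86706.
Δz = 8269.0 × 0.86706 = 7169.7 m.

Δz ≈ 7150 m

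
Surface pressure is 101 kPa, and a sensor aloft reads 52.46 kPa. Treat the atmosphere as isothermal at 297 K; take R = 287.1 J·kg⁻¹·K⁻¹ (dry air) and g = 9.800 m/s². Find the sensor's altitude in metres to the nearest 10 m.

z ≈ 5700 m

Scale height: H = RT/g = 287.1 × 297 / 9.800 = 8700.9 m.
Invert the barometric formula: z = H ln(P₀/P).
P₀/P = 101/52.46 = 1.9253; ln(1.9253) = 0.65508.
z = 8700.9 × 0.65508 = 5699.8 m.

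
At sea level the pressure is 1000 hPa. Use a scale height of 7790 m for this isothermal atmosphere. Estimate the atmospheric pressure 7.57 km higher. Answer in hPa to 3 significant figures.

P ≈ 378 hPa

Barometric formula: P = P₀ exp(−z/H).
z/H = 7570.0/7790.0 = 0.97176; exp(−0.97176) = 0.37842.
P = 1000 × 0.37842 = 378.42 hPa.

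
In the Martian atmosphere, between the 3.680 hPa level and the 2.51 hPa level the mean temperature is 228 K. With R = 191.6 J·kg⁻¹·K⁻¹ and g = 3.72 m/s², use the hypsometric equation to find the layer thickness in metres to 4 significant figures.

Hypsometric equation: Δz = (R T̄/g) ln(P₁/P₂).
R T̄/g = 191.6 × 228 / 3.72 = 11743 m.
ln(3.680/2.51) = ln(1.4661) = 0.38261.
Δz = 11743 × 0.38261 = 4493.0 m.

Δz ≈ 4493 m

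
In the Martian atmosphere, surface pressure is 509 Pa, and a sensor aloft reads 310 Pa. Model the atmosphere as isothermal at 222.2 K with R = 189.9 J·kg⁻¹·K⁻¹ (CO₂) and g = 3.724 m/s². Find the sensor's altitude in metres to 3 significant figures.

Scale height: H = RT/g = 189.9 × 222.2 / 3.724 = 11331 m.
Invert the barometric formula: z = H ln(P₀/P).
P₀/P = 509/310 = 1.6419; ln(1.6419) = 0.49585.
z = 11331 × 0.49585 = 5618.5 m.

z ≈ 5620 m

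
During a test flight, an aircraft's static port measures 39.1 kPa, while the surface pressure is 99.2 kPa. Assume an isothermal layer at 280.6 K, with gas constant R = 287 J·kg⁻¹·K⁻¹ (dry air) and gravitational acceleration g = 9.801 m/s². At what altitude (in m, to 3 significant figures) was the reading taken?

Scale height: H = RT/g = 287 × 280.6 / 9.801 = 8216.7 m.
Invert the barometric formula: z = H ln(P₀/P).
P₀/P = 99.2/39.1 = 2.5371; ln(2.5371) = 0.93102.
z = 8216.7 × 0.93102 = 7649.9 m.

z ≈ 7650 m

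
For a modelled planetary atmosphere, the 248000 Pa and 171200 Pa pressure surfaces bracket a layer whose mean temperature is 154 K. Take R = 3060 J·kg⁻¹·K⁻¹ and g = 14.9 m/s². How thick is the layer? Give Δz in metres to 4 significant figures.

Hypsometric equation: Δz = (R T̄/g) ln(P₁/P₂).
R T̄/g = 3060 × 154 / 14.9 = 31627 m.
ln(248000/171200) = ln(1.4486) = 0.37060.
Δz = 31627 × 0.37060 = 11721 m.

Δz ≈ 11720 m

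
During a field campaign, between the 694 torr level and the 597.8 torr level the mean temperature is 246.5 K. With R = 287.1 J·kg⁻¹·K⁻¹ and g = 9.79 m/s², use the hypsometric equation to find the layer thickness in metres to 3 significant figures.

Hypsometric equation: Δz = (R T̄/g) ln(P₁/P₂).
R T̄/g = 287.1 × 246.5 / 9.79 = 7228.8 m.
ln(694/597.8) = ln(1.1609) = 0.14920.
Δz = 7228.8 × 0.14920 = 1078.5 m.

Δz ≈ 1080 m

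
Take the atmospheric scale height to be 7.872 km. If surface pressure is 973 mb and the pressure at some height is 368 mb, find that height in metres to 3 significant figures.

Invert the barometric formula: z = H ln(P₀/P).
P₀/P = 973/368 = 2.6440; ln(2.6440) = 0.97229.
z = 7872.0 × 0.97229 = 7653.9 m.

z ≈ 7650 m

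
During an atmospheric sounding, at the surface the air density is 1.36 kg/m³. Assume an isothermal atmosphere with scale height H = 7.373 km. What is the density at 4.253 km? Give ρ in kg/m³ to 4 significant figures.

ρ ≈ 0.7639 kg/m³

In an isothermal atmosphere, density decays like pressure: ρ = ρ₀ exp(−z/H).
z/H = 4253.0/7373.0 = 0.57683; exp(−0.57683) = 0.56168.
ρ = 1.36 × 0.56168 = 0.76388 kg/m³.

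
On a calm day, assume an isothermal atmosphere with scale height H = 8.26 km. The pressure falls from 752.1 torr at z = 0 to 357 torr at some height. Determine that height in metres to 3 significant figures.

Invert the barometric formula: z = H ln(P₀/P).
P₀/P = 752.1/357 = 2.1067; ln(2.1067) = 0.74512.
z = 8260.0 × 0.74512 = 6154.7 m.

z ≈ 6150 m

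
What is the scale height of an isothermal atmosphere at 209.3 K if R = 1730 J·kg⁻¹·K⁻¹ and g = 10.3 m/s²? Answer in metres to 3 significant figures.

H ≈ 35200 m

The scale height of an isothermal atmosphere is H = RT/g.
H = 1730 × 209.3 / 10.3 = 362090/10.3 = 35154 m.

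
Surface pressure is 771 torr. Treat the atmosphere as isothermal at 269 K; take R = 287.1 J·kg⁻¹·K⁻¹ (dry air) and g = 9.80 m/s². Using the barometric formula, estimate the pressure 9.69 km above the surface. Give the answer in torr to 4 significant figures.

P ≈ 225.4 torr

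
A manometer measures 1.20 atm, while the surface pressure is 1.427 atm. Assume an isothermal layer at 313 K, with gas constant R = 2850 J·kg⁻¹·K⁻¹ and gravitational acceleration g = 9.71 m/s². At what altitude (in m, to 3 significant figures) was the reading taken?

z ≈ 15900 m

Scale height: H = RT/g = 2850 × 313 / 9.71 = 91869 m.
Invert the barometric formula: z = H ln(P₀/P).
P₀/P = 1.427/1.20 = 1.1892; ln(1.1892) = 0.17328.
z = 91869 × 0.17328 = 15919 m.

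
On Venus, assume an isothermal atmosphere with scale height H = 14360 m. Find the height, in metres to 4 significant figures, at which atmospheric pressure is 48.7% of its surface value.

Set P/P₀ = exp(−z/H) = 0.487, so z = −H ln(0.487).
−ln(0.487) = 0.71949; z = 14360 × 0.71949 = 10332 m.

z ≈ 10330 m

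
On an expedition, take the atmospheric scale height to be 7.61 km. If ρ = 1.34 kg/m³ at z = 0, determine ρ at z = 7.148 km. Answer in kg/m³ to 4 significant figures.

ρ ≈ 0.5238 kg/m³

In an isothermal atmosphere, density decays like pressure: ρ = ρ₀ exp(−z/H).
z/H = 7148.0/7610.0 = 0.93929; exp(−0.93929) = 0.39091.
ρ = 1.34 × 0.39091 = 0.52382 kg/m³.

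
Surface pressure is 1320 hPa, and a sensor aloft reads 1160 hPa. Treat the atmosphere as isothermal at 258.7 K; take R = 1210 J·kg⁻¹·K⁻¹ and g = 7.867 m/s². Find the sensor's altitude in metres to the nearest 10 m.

Scale height: H = RT/g = 1210 × 258.7 / 7.867 = 39790 m.
Invert the barometric formula: z = H ln(P₀/P).
P₀/P = 1320/1160 = 1.1379; ln(1.1379) = 0.12918.
z = 39790 × 0.12918 = 5140.1 m.

z ≈ 5140 m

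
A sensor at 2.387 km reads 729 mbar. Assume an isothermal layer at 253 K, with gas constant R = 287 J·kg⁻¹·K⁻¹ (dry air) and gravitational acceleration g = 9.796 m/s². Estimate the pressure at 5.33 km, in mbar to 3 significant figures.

Scale height: H = RT/g = 287 × 253 / 9.796 = 7412.3 m.
Between two levels, P₂ = P₁ exp(−Δz/H) with Δz = z₂ − z₁.
Δz = 5330.0 − 2387.0 = 2943.0 m; Δz/H = 2943.0/7412.3 = 0.39704.
P₂ = 729 × exp(−0.39704) = 729 × 0.67231 = 490.11 mbar.

P ≈ 490 mbar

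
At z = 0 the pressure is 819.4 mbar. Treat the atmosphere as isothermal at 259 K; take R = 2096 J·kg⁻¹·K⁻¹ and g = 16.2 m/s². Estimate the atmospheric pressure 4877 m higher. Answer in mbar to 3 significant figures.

P ≈ 708 mbar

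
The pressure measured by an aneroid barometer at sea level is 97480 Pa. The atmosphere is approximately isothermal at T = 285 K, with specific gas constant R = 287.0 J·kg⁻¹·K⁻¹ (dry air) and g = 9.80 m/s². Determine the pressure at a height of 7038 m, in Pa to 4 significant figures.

Scale height: H = RT/g = 287.0 × 285 / 9.80 = 8346.4 m.
Barometric formula: P = P₀ exp(−z/H).
z/H = 7038.0/8346.4 = 0.84324; exp(−0.84324) = 0.43031.
P = 97480 × 0.43031 = 41947 Pa.

P ≈ 41950 Pa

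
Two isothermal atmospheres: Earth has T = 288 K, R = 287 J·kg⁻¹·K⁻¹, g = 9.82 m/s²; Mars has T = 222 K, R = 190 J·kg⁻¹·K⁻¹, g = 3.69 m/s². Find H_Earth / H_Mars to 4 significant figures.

H_Earth/H_Mars ≈ 0.7363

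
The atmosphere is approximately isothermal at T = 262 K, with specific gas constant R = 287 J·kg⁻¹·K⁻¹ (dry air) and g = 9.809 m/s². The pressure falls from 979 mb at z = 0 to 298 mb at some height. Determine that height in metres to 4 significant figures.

Scale height: H = RT/g = 287 × 262 / 9.809 = 7665.8 m.
Invert the barometric formula: z = H ln(P₀/P).
P₀/P = 979/298 = 3.2852; ln(3.2852) = 1.1894.
z = 7665.8 × 1.1894 = 9117.7 m.

z ≈ 9118 m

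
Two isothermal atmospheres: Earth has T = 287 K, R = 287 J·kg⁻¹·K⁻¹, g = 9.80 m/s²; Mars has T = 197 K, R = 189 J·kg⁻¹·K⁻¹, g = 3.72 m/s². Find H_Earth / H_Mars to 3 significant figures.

H = RT/g for each body.
H_Earth = 287 × 287 / 9.80 = 8405.0 m.
H_Mars = 189 × 197 / 3.72 = 10009 m.
H_Earth/H_Mars = 8405.0/10009 = 0.83974.

H_Earth/H_Mars ≈ 0.840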